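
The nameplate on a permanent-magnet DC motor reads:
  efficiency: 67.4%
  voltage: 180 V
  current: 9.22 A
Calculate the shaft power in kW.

1.12 kW

P_in = V·I = 180 × 9.22 = 1660 W
P_out = η·P_in = 0.674 × 1660 = 1119 W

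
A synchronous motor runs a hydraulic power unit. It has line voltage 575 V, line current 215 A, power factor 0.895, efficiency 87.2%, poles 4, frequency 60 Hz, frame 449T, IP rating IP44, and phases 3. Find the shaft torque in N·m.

P_in = √3·V·I·cosφ = 1.732 × 575 × 215 × 0.895 = 191636 W
P_out = η·P_in = 0.872 × 191636 = 167107 W
n = n_s = 120×60/4 = 1800 rpm (synchronous)
ω = 2π×1800/60 = 188.5 rad/s
τ = P_out/ω = 167107/188.5 = 887 N·m

887 N·m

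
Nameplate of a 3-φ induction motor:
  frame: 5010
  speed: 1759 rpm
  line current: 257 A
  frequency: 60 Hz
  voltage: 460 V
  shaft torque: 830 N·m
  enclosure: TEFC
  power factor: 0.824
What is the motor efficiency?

90.6 %

ω = 2π × 1759/60 = 184.2 rad/s; P_out = τω = 830 × 184.2 = 152886 W
P_in = √3·V_L·I_L·cosφ = 1.732 × 460 × 257 × 0.824 = 168720 W
η = P_out / P_in = 152886 / 168720 = 0.906 = 90.6%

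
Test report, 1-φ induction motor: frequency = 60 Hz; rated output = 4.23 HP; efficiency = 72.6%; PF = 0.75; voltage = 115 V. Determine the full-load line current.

P_out = 4.23 × 746 = 3156 W
P_in = P_out / η = 3156 / 0.726 = 4347 W
I = P_in / (V·cosφ) = 4347 / (115 × 0.75) = 50.4 A

50.4 A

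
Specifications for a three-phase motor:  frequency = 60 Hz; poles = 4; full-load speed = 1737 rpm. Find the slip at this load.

3.50 %

n_s = 120f/p = 120×60/4 = 1800 rpm
s = (n_s − n)/n_s = (1800 − 1737)/1800 = 0.0350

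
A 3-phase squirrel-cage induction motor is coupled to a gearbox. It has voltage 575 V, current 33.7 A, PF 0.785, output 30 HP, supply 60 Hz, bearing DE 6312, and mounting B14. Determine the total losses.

3.97 kW

P_in = √3·V·I·cosφ = 1.732×575×33.7×0.785 = 26346 W
P_out = 30×746 = 22380 W
Losses = P_in − P_out = 26346 − 22380 = 3966 W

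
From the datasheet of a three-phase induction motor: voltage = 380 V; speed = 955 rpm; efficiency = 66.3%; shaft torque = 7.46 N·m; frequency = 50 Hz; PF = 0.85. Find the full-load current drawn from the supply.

ω = 2π×955/60 = 100 rad/s; P_out = τω = 7.46 × 100 = 746 W
P_in = P_out / η = 746 / 0.663 = 1125 W
I_L = P_in / (√3·V_L·cosφ) = 1125 / (1.732 × 380 × 0.85) = 2.01 A

2.01 A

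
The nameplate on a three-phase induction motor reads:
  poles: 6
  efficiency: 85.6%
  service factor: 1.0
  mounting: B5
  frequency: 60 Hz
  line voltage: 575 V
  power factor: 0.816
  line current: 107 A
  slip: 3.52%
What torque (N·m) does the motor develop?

614 N·m

P_in = √3·V·I·cosφ = 1.732 × 575 × 107 × 0.816 = 86954 W
P_out = η·P_in = 0.856 × 86954 = 74433 W
n_s = 120×60/6 = 1200 rpm; n = 1200×(1−0.0352) = 1158 rpm
ω = 2π×1158/60 = 121.3 rad/s
τ = P_out/ω = 74433/121.3 = 614 N·m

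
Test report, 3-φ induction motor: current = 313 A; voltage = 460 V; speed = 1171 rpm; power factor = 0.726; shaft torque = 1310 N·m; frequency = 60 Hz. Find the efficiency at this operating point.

88.7 %

ω = 2π × 1171/60 = 122.6 rad/s; P_out = τω = 1310 × 122.6 = 160606 W
P_in = √3·V_L·I_L·cosφ = 1.732 × 460 × 313 × 0.726 = 181045 W
η = P_out / P_in = 160606 / 181045 = 0.887 = 88.7%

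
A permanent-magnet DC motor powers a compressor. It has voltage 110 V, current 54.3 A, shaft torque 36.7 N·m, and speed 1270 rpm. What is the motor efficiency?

ω = 2π × 1270/60 = 133 rad/s; P_out = τω = 36.7 × 133 = 4881 W
P_in = V·I = 110 × 54.3 = 5973 W
η = P_out / P_in = 4881 / 5973 = 0.817 = 81.7%

81.7 %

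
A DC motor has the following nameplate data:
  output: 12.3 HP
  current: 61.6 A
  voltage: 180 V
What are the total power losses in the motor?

P_in = V·I = 180×61.6 = 11088 W
P_out = 12.3×746 = 9176 W
Losses = P_in − P_out = 11088 − 9176 = 1912 W

1910 W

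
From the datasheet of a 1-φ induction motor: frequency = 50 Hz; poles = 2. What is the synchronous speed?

3000 rpm

n_s = 120f/p = 120×50/2 = 3000 rpm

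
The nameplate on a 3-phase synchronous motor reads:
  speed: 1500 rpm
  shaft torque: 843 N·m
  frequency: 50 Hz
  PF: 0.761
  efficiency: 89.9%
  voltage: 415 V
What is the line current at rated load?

269 A

ω = 2π×1500/60 = 157.1 rad/s; P_out = τω = 843 × 157.1 = 132435 W
P_in = P_out / η = 132435 / 0.899 = 147314 W
I_L = P_in / (√3·V_L·cosφ) = 147314 / (1.732 × 415 × 0.761) = 269 A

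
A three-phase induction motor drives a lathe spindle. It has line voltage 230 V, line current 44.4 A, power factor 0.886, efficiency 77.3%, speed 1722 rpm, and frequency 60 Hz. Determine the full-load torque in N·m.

67.2 N·m

P_in = √3·V·I·cosφ = 1.732 × 230 × 44.4 × 0.886 = 15671 W
P_out = η·P_in = 0.773 × 15671 = 12114 W
n = 1722 rpm
ω = 2π×1722/60 = 180.3 rad/s
τ = P_out/ω = 12114/180.3 = 67.2 N·m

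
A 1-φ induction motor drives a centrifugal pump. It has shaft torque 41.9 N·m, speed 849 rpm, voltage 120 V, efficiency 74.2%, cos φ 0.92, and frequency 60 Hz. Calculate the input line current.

45.5 A

ω = 2π×849/60 = 88.91 rad/s; P_out = τω = 41.9 × 88.91 = 3725 W
P_in = P_out / η = 3725 / 0.742 = 5020 W
I = P_in / (V·cosφ) = 5020 / (120 × 0.92) = 45.5 A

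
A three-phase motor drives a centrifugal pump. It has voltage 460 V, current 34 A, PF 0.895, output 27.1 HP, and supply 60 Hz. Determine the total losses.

P_in = √3·V·I·cosφ = 1.732×460×34×0.895 = 24244 W
P_out = 27.1×746 = 20217 W
Losses = P_in − P_out = 24244 − 20217 = 4027 W

4.03 kW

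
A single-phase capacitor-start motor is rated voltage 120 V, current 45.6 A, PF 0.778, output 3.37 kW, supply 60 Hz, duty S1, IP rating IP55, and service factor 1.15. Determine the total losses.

P_in = V·I·cosφ = 120×45.6×0.778 = 4257 W
P_out = 3370 W
Losses = P_in − P_out = 4257 − 3370 = 887 W

887 W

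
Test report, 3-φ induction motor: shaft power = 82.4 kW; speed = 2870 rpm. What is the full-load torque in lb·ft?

202 lb·ft

ω = 2π × 2870/60 = 300.5 rad/s
τ = P/ω = 82400/300.5 = 274.2 N·m
In lb·ft: 274.2/1.356 = 202 lb·ft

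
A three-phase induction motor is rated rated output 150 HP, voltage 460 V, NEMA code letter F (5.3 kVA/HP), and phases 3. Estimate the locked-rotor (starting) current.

S_LR = 5.3 × 150 = 795 kVA
I_LR = S_LR/(√3·V_L) = 795000/(1.732×460) = 998 A

998 A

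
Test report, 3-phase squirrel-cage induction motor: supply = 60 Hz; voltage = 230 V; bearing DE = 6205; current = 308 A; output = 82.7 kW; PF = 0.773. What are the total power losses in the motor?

12.1 kW

P_in = √3·V·I·cosφ = 1.732×230×308×0.773 = 94843 W
P_out = 82700 W
Losses = P_in − P_out = 94843 − 82700 = 12143 W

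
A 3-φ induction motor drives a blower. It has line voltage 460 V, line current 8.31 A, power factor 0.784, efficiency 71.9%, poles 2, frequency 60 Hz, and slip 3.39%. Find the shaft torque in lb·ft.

P_in = √3·V·I·cosφ = 1.732 × 460 × 8.31 × 0.784 = 5191 W
P_out = η·P_in = 0.719 × 5191 = 3732 W
n_s = 120×60/2 = 3600 rpm; n = 3600×(1−0.0339) = 3478 rpm
ω = 2π×3478/60 = 364.2 rad/s
τ = P_out/ω = 3732/364.2 = 10.25 N·m
In lb·ft: 10.25/1.356 = 7.56 lb·ft

7.56 lb·ft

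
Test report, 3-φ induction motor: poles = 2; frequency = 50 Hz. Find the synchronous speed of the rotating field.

3000 rpm

n_s = 120f/p = 120×50/2 = 3000 rpm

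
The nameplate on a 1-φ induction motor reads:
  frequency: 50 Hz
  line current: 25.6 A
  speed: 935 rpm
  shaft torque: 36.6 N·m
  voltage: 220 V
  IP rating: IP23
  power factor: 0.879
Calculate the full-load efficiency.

72.4 %

ω = 2π × 935/60 = 97.91 rad/s; P_out = τω = 36.6 × 97.91 = 3584 W
P_in = V·I·cosφ = 220 × 25.6 × 0.879 = 4951 W
η = P_out / P_in = 3584 / 4951 = 0.724 = 72.4%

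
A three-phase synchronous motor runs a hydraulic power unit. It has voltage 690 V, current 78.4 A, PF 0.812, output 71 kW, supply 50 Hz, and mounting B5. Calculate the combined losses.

P_in = √3·V·I·cosφ = 1.732×690×78.4×0.812 = 76080 W
P_out = 71000 W
Losses = P_in − P_out = 76080 − 71000 = 5080 W

5.08 kW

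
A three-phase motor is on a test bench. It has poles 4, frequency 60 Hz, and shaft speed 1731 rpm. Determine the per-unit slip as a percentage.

n_s = 120f/p = 120×60/4 = 1800 rpm
s = (n_s − n)/n_s = (1800 − 1731)/1800 = 0.0383

3.83 %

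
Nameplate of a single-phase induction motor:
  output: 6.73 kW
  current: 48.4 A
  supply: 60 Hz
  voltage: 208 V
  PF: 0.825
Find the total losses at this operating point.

P_in = V·I·cosφ = 208×48.4×0.825 = 8305 W
P_out = 6730 W
Losses = P_in − P_out = 8305 − 6730 = 1575 W

1.58 kW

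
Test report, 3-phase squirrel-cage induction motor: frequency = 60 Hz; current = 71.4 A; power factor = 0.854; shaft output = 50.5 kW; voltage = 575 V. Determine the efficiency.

83.2 %

P_out = 50.5 kW = 50500 W
P_in = √3·V_L·I_L·cosφ = 1.732 × 575 × 71.4 × 0.854 = 60726 W
η = P_out / P_in = 50500 / 60726 = 0.832 = 83.2%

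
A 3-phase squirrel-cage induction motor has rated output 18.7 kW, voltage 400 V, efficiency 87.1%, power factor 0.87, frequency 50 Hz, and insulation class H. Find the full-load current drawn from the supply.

35.6 A

P_out = 18.7 kW = 18700 W
P_in = P_out / η = 18700 / 0.871 = 21470 W
I_L = P_in / (√3·V_L·cosφ) = 21470 / (1.732 × 400 × 0.87) = 35.6 A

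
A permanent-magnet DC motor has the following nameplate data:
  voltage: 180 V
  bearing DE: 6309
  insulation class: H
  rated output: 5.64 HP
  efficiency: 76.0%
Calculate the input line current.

30.8 A

P_out = 5.64 × 746 = 4207 W
P_in = P_out / η = 4207 / 0.760 = 5536 W
I = P_in / V = 5536 / 180 = 30.8 A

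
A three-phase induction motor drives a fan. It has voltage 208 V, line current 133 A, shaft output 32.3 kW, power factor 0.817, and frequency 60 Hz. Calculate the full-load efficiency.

82.5 %

P_out = 32.3 kW = 32300 W
P_in = √3·V_L·I_L·cosφ = 1.732 × 208 × 133 × 0.817 = 39146 W
η = P_out / P_in = 32300 / 39146 = 0.825 = 82.5%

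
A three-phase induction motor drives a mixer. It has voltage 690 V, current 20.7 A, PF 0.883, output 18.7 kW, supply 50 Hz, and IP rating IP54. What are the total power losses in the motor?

P_in = √3·V·I·cosφ = 1.732×690×20.7×0.883 = 21844 W
P_out = 18700 W
Losses = P_in − P_out = 21844 − 18700 = 3144 W

3140 W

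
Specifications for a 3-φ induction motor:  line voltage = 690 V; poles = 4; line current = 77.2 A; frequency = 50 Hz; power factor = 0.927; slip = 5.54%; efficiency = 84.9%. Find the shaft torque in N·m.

489 N·m

P_in = √3·V·I·cosφ = 1.732 × 690 × 77.2 × 0.927 = 85525 W
P_out = η·P_in = 0.849 × 85525 = 72611 W
n_s = 120×50/4 = 1500 rpm; n = 1500×(1−0.0554) = 1417 rpm
ω = 2π×1417/60 = 148.4 rad/s
τ = P_out/ω = 72611/148.4 = 489 N·m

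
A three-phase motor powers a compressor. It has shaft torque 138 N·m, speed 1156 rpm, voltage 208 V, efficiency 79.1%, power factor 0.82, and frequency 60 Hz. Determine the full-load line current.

ω = 2π×1156/60 = 121.1 rad/s; P_out = τω = 138 × 121.1 = 16712 W
P_in = P_out / η = 16712 / 0.791 = 21128 W
I_L = P_in / (√3·V_L·cosφ) = 21128 / (1.732 × 208 × 0.82) = 71.5 A

71.5 A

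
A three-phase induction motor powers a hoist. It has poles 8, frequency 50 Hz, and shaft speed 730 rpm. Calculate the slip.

2.67 %

n_s = 120f/p = 120×50/8 = 750 rpm
s = (n_s − n)/n_s = (750 − 730)/750 = 0.0267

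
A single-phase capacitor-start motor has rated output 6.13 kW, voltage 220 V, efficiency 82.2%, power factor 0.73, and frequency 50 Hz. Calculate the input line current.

P_out = 6.13 kW = 6130 W
P_in = P_out / η = 6130 / 0.822 = 7457 W
I = P_in / (V·cosφ) = 7457 / (220 × 0.73) = 46.4 A

46.4 A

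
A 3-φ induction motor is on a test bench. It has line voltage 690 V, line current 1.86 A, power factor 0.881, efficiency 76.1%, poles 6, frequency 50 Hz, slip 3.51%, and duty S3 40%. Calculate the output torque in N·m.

14.7 N·m

P_in = √3·V·I·cosφ = 1.732 × 690 × 1.86 × 0.881 = 1958 W
P_out = η·P_in = 0.761 × 1958 = 1490 W
n_s = 120×50/6 = 1000 rpm; n = 1000×(1−0.0351) = 965 rpm
ω = 2π×965/60 = 101.1 rad/s
τ = P_out/ω = 1490/101.1 = 14.7 N·m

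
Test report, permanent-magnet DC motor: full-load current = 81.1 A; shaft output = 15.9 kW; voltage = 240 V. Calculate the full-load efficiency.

81.7 %

P_out = 15.9 kW = 15900 W
P_in = V·I = 240 × 81.1 = 19464 W
η = P_out / P_in = 15900 / 19464 = 0.817 = 81.7%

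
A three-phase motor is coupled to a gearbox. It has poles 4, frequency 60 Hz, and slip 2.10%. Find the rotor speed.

1762 rpm

n_s = 120f/p = 120×60/4 = 1800 rpm
n = n_s(1 − s) = 1800 × (1 − 0.021) = 1762 rpm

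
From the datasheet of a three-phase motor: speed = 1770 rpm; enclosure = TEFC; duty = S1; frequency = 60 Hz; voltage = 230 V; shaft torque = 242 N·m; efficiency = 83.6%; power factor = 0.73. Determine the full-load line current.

185 A

ω = 2π×1770/60 = 185.4 rad/s; P_out = τω = 242 × 185.4 = 44867 W
P_in = P_out / η = 44867 / 0.836 = 53669 W
I_L = P_in / (√3·V_L·cosφ) = 53669 / (1.732 × 230 × 0.73) = 185 A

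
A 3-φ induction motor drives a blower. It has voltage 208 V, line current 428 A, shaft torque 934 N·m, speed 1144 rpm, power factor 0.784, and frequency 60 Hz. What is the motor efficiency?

92.6 %

ω = 2π × 1144/60 = 119.8 rad/s; P_out = τω = 934 × 119.8 = 111893 W
P_in = √3·V_L·I_L·cosφ = 1.732 × 208 × 428 × 0.784 = 120885 W
η = P_out / P_in = 111893 / 120885 = 0.926 = 92.6%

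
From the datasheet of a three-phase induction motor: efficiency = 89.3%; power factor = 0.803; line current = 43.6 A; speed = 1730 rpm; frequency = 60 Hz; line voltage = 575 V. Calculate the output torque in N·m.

172 N·m

P_in = √3·V·I·cosφ = 1.732 × 575 × 43.6 × 0.803 = 34867 W
P_out = η·P_in = 0.893 × 34867 = 31136 W
n = 1730 rpm
ω = 2π×1730/60 = 181.2 rad/s
τ = P_out/ω = 31136/181.2 = 172 N·m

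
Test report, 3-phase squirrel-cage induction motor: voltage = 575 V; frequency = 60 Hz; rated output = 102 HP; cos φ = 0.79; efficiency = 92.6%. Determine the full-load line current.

P_out = 102 × 746 = 76092 W
P_in = P_out / η = 76092 / 0.926 = 82173 W
I_L = P_in / (√3·V_L·cosφ) = 82173 / (1.732 × 575 × 0.79) = 104 A

104 A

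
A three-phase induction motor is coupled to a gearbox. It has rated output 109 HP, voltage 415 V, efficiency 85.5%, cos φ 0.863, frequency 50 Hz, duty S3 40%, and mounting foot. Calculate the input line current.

P_out = 109 × 746 = 81314 W
P_in = P_out / η = 81314 / 0.855 = 95104 W
I_L = P_in / (√3·V_L·cosφ) = 95104 / (1.732 × 415 × 0.863) = 153 A

153 A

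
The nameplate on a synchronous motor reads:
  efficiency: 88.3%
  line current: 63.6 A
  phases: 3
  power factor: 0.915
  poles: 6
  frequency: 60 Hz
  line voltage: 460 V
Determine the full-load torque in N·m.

P_in = √3·V·I·cosφ = 1.732 × 460 × 63.6 × 0.915 = 46364 W
P_out = η·P_in = 0.883 × 46364 = 40939 W
n = n_s = 120×60/6 = 1200 rpm (synchronous)
ω = 2π×1200/60 = 125.7 rad/s
τ = P_out/ω = 40939/125.7 = 326 N·m

326 N·m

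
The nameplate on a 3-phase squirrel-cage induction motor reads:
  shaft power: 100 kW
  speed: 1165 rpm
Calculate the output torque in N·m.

ω = 2π × 1165/60 = 122 rad/s
τ = P/ω = 100000/122 = 820 N·m

820 N·m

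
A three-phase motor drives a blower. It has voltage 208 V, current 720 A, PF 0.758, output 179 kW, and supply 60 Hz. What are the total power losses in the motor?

P_in = √3·V·I·cosφ = 1.732×208×720×0.758 = 196613 W
P_out = 179000 W
Losses = P_in − P_out = 196613 − 179000 = 17613 W

17600 W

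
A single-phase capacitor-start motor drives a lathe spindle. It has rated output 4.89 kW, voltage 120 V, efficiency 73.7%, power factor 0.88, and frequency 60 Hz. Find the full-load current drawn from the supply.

62.8 A

P_out = 4.89 kW = 4890 W
P_in = P_out / η = 4890 / 0.737 = 6635 W
I = P_in / (V·cosφ) = 6635 / (120 × 0.88) = 62.8 A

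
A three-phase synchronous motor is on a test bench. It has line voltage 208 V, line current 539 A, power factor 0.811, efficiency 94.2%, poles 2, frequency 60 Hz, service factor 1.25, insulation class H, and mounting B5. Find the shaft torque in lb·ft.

290 lb·ft

P_in = √3·V·I·cosφ = 1.732 × 208 × 539 × 0.811 = 157478 W
P_out = η·P_in = 0.942 × 157478 = 148344 W
n = n_s = 120×60/2 = 3600 rpm (synchronous)
ω = 2π×3600/60 = 377 rad/s
τ = P_out/ω = 148344/377 = 393.5 N·m
In lb·ft: 393.5/1.356 = 290 lb·ft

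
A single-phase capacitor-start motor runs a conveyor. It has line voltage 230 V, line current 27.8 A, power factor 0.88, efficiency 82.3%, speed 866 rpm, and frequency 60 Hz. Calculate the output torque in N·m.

51.1 N·m

P_in = V·I·cosφ = 230 × 27.8 × 0.88 = 5627 W
P_out = η·P_in = 0.823 × 5627 = 4631 W
n = 866 rpm
ω = 2π×866/60 = 90.69 rad/s
τ = P_out/ω = 4631/90.69 = 51.1 N·m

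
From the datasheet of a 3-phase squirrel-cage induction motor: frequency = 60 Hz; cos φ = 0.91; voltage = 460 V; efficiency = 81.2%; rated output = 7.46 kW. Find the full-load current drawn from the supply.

12.7 A

P_out = 7.46 kW = 7460 W
P_in = P_out / η = 7460 / 0.812 = 9187 W
I_L = P_in / (√3·V_L·cosφ) = 9187 / (1.732 × 460 × 0.91) = 12.7 A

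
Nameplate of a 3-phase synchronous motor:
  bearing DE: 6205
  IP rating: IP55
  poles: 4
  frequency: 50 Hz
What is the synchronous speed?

n_s = 120f/p = 120×50/4 = 1500 rpm

1500 rpm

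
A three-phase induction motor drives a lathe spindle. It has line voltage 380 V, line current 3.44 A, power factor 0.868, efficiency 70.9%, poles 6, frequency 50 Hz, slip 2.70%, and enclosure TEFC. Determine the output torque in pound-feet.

10.1 lb·ft

P_in = √3·V·I·cosφ = 1.732 × 380 × 3.44 × 0.868 = 1965 W
P_out = η·P_in = 0.709 × 1965 = 1393 W
n_s = 120×50/6 = 1000 rpm; n = 1000×(1−0.027) = 973 rpm
ω = 2π×973/60 = 101.9 rad/s
τ = P_out/ω = 1393/101.9 = 13.67 N·m
In lb·ft: 13.67/1.356 = 10.1 lb·ft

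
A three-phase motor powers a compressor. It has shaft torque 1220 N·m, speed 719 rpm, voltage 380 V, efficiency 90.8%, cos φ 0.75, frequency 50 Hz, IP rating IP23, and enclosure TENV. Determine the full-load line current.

ω = 2π×719/60 = 75.29 rad/s; P_out = τω = 1220 × 75.29 = 91854 W
P_in = P_out / η = 91854 / 0.908 = 101161 W
I_L = P_in / (√3·V_L·cosφ) = 101161 / (1.732 × 380 × 0.75) = 205 A

205 A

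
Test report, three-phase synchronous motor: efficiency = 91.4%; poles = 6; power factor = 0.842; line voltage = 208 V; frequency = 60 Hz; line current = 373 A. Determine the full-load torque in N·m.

P_in = √3·V·I·cosφ = 1.732 × 208 × 373 × 0.842 = 113144 W
P_out = η·P_in = 0.914 × 113144 = 103414 W
n = n_s = 120×60/6 = 1200 rpm (synchronous)
ω = 2π×1200/60 = 125.7 rad/s
τ = P_out/ω = 103414/125.7 = 823 N·m

823 N·m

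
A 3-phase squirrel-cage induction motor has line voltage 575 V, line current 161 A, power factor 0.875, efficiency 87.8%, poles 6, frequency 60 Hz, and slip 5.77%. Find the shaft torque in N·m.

1040 N·m

P_in = √3·V·I·cosφ = 1.732 × 575 × 161 × 0.875 = 140297 W
P_out = η·P_in = 0.878 × 140297 = 123181 W
n_s = 120×60/6 = 1200 rpm; n = 1200×(1−0.0577) = 1131 rpm
ω = 2π×1131/60 = 118.4 rad/s
τ = P_out/ω = 123181/118.4 = 1040 N·m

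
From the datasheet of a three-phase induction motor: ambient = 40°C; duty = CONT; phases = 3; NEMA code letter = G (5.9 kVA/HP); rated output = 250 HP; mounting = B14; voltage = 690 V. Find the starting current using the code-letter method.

1230 A

S_LR = 5.9 × 250 = 1475 kVA
I_LR = S_LR/(√3·V_L) = 1475000/(1.732×690) = 1230 A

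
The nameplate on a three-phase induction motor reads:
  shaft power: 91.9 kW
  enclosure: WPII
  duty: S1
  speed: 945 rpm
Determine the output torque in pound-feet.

685 lb·ft

ω = 2π × 945/60 = 98.96 rad/s
τ = P/ω = 91900/98.96 = 928.7 N·m
In lb·ft: 928.7/1.356 = 685 lb·ft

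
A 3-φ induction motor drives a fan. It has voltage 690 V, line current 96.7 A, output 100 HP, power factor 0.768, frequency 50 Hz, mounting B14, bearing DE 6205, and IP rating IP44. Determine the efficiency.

P_out = 100 × 746 = 74600 W
P_in = √3·V_L·I_L·cosφ = 1.732 × 690 × 96.7 × 0.768 = 88753 W
η = P_out / P_in = 74600 / 88753 = 0.841 = 84.1%

84.1 %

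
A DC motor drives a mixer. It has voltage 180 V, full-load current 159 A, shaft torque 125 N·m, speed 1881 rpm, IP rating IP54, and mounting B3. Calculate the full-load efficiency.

ω = 2π × 1881/60 = 197 rad/s; P_out = τω = 125 × 197 = 24625 W
P_in = V·I = 180 × 159 = 28620 W
η = P_out / P_in = 24625 / 28620 = 0.860 = 86.0%

86.0 %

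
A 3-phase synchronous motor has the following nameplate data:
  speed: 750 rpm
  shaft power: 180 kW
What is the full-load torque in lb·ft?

ω = 2π × 750/60 = 78.54 rad/s
τ = P/ω = 180000/78.54 = 2292 N·m
In lb·ft: 2292/1.356 = 1690 lb·ft

1690 lb·ft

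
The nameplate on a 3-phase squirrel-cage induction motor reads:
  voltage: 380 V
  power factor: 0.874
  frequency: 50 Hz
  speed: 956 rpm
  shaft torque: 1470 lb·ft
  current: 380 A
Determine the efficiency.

τ = 1470 lb·ft × 1.356 = 1993 N·m
ω = 2π × 956/60 = 100.1 rad/s; P_out = τω = 1993 × 100.1 = 199499 W
P_in = √3·V_L·I_L·cosφ = 1.732 × 380 × 380 × 0.874 = 218588 W
η = P_out / P_in = 199499 / 218588 = 0.913 = 91.3%

91.3 %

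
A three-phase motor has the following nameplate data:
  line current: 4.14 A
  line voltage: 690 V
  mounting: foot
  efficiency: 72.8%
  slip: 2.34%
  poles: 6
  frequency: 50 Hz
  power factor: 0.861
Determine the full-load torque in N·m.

30.3 N·m

P_in = √3·V·I·cosφ = 1.732 × 690 × 4.14 × 0.861 = 4260 W
P_out = η·P_in = 0.728 × 4260 = 3101 W
n_s = 120×50/6 = 1000 rpm; n = 1000×(1−0.0234) = 977 rpm
ω = 2π×977/60 = 102.3 rad/s
τ = P_out/ω = 3101/102.3 = 30.3 N·m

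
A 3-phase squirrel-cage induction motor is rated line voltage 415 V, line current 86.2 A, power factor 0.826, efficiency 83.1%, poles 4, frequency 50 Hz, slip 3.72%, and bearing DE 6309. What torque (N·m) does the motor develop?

281 N·m

P_in = √3·V·I·cosφ = 1.732 × 415 × 86.2 × 0.826 = 51178 W
P_out = η·P_in = 0.831 × 51178 = 42529 W
n_s = 120×50/4 = 1500 rpm; n = 1500×(1−0.0372) = 1444 rpm
ω = 2π×1444/60 = 151.2 rad/s
τ = P_out/ω = 42529/151.2 = 281 N·m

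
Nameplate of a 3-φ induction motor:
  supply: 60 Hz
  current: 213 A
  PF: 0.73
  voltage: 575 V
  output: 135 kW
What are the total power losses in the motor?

19900 W

P_in = √3·V·I·cosφ = 1.732×575×213×0.73 = 154852 W
P_out = 135000 W
Losses = P_in − P_out = 154852 − 135000 = 19852 W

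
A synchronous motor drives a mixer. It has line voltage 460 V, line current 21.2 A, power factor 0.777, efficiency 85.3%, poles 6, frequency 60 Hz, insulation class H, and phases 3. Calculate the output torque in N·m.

P_in = √3·V·I·cosφ = 1.732 × 460 × 21.2 × 0.777 = 13124 W
P_out = η·P_in = 0.853 × 13124 = 11195 W
n = n_s = 120×60/6 = 1200 rpm (synchronous)
ω = 2π×1200/60 = 125.7 rad/s
τ = P_out/ω = 11195/125.7 = 89.1 N·m

89.1 N·m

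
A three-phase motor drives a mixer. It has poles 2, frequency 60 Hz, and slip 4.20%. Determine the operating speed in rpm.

3449 rpm

n_s = 120f/p = 120×60/2 = 3600 rpm
n = n_s(1 − s) = 3600 × (1 − 0.042) = 3449 rpm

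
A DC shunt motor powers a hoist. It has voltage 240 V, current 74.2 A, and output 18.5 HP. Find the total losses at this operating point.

P_in = V·I = 240×74.2 = 17808 W
P_out = 18.5×746 = 13801 W
Losses = P_in − P_out = 17808 − 13801 = 4007 W

4010 W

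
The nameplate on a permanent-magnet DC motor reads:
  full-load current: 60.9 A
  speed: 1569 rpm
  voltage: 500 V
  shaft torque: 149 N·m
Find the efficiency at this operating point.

ω = 2π × 1569/60 = 164.3 rad/s; P_out = τω = 149 × 164.3 = 24481 W
P_in = V·I = 500 × 60.9 = 30450 W
η = P_out / P_in = 24481 / 30450 = 0.804 = 80.4%

80.4 %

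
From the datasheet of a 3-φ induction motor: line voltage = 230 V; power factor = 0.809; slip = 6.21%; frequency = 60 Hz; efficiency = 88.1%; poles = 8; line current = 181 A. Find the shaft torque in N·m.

P_in = √3·V·I·cosφ = 1.732 × 230 × 181 × 0.809 = 58331 W
P_out = η·P_in = 0.881 × 58331 = 51390 W
n_s = 120×60/8 = 900 rpm; n = 900×(1−0.0621) = 844 rpm
ω = 2π×844/60 = 88.38 rad/s
τ = P_out/ω = 51390/88.38 = 581 N·m

581 N·m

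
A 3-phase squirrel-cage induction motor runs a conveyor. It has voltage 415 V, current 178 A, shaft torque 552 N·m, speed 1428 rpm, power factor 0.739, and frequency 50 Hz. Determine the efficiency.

87.3 %

ω = 2π × 1428/60 = 149.5 rad/s; P_out = τω = 552 × 149.5 = 82524 W
P_in = √3·V_L·I_L·cosφ = 1.732 × 415 × 178 × 0.739 = 94550 W
η = P_out / P_in = 82524 / 94550 = 0.873 = 87.3%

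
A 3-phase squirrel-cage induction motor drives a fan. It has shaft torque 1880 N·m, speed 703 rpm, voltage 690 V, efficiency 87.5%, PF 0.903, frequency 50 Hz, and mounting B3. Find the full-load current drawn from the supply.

ω = 2π×703/60 = 73.62 rad/s; P_out = τω = 1880 × 73.62 = 138406 W
P_in = P_out / η = 138406 / 0.875 = 158178 W
I_L = P_in / (√3·V_L·cosφ) = 158178 / (1.732 × 690 × 0.903) = 147 A

147 A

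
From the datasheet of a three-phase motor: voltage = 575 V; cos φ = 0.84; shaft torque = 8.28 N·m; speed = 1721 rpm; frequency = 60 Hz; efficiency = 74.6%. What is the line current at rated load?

2.39 A

ω = 2π×1721/60 = 180.2 rad/s; P_out = τω = 8.28 × 180.2 = 1492 W
P_in = P_out / η = 1492 / 0.746 = 2000 W
I_L = P_in / (√3·V_L·cosφ) = 2000 / (1.732 × 575 × 0.84) = 2.39 A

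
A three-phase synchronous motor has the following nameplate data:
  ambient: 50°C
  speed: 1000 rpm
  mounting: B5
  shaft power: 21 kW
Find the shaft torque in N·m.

201 N·m

ω = 2π × 1000/60 = 104.7 rad/s
τ = P/ω = 21000/104.7 = 201 N·m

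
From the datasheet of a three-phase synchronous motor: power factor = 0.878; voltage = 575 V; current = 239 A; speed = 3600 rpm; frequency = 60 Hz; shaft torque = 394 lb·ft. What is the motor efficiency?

τ = 394 lb·ft × 1.356 = 534.3 N·m
ω = 2π × 3600/60 = 377 rad/s; P_out = τω = 534.3 × 377 = 201431 W
P_in = √3·V_L·I_L·cosφ = 1.732 × 575 × 239 × 0.878 = 208982 W
η = P_out / P_in = 201431 / 208982 = 0.964 = 96.4%

96.4 %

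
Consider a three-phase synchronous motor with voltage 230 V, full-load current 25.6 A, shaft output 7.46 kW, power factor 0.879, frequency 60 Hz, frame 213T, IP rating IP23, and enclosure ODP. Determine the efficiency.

83.2 %

P_out = 7.46 kW = 7460 W
P_in = √3·V_L·I_L·cosφ = 1.732 × 230 × 25.6 × 0.879 = 8964 W
η = P_out / P_in = 7460 / 8964 = 0.832 = 83.2%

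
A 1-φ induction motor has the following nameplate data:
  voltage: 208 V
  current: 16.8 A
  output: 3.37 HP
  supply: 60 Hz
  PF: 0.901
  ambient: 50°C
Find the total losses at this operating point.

P_in = V·I·cosφ = 208×16.8×0.901 = 3148 W
P_out = 3.37×746 = 2514 W
Losses = P_in − P_out = 3148 − 2514 = 634 W

634 W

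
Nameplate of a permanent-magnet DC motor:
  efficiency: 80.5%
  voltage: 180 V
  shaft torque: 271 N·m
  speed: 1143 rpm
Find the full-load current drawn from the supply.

ω = 2π×1143/60 = 119.7 rad/s; P_out = τω = 271 × 119.7 = 32439 W
P_in = P_out / η = 32439 / 0.805 = 40297 W
I = P_in / V = 40297 / 180 = 224 A

224 A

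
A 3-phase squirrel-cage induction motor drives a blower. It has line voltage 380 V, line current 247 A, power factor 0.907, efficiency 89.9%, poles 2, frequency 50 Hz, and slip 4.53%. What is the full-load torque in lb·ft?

P_in = √3·V·I·cosφ = 1.732 × 380 × 247 × 0.907 = 147447 W
P_out = η·P_in = 0.899 × 147447 = 132555 W
n_s = 120×50/2 = 3000 rpm; n = 3000×(1−0.0453) = 2864 rpm
ω = 2π×2864/60 = 299.9 rad/s
τ = P_out/ω = 132555/299.9 = 442 N·m
In lb·ft: 442/1.356 = 326 lb·ft

326 lb·ft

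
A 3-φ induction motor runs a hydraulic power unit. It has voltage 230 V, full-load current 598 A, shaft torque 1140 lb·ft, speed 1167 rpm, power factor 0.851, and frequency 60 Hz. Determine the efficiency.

93.2 %

τ = 1140 lb·ft × 1.356 = 1546 N·m
ω = 2π × 1167/60 = 122.2 rad/s; P_out = τω = 1546 × 122.2 = 188921 W
P_in = √3·V_L·I_L·cosφ = 1.732 × 230 × 598 × 0.851 = 202725 W
η = P_out / P_in = 188921 / 202725 = 0.932 = 93.2%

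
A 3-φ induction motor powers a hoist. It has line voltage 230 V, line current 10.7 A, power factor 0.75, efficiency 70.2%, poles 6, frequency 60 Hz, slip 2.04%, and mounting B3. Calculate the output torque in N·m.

18.2 N·m

P_in = √3·V·I·cosφ = 1.732 × 230 × 10.7 × 0.75 = 3197 W
P_out = η·P_in = 0.702 × 3197 = 2244 W
n_s = 120×60/6 = 1200 rpm; n = 1200×(1−0.0204) = 1176 rpm
ω = 2π×1176/60 = 123.2 rad/s
τ = P_out/ω = 2244/123.2 = 18.2 N·m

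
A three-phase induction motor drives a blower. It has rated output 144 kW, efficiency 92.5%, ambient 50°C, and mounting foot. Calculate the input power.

156 kW

P_out = 144000 W
P_in = P_out/η = 144000/0.925 = 155676 W = 156 kW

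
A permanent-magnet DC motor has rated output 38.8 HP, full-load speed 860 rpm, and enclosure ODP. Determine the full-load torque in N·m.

321 N·m

P_out = 38.8 × 746 = 28945 W
ω = 2π × 860/60 = 90.06 rad/s
τ = P_out/ω = 28945/90.06 = 321 N·m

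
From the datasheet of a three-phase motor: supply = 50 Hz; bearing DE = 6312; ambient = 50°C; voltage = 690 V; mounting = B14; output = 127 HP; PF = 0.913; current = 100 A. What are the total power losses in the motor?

14400 W

P_in = √3·V·I·cosφ = 1.732×690×100×0.913 = 109111 W
P_out = 127×746 = 94742 W
Losses = P_in − P_out = 109111 − 94742 = 14369 W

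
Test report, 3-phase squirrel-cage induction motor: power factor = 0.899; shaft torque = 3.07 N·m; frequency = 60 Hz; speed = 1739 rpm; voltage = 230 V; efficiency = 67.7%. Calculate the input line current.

ω = 2π×1739/60 = 182.1 rad/s; P_out = τω = 3.07 × 182.1 = 559 W
P_in = P_out / η = 559 / 0.677 = 826 W
I_L = P_in / (√3·V_L·cosφ) = 826 / (1.732 × 230 × 0.899) = 2.31 A

2.31 A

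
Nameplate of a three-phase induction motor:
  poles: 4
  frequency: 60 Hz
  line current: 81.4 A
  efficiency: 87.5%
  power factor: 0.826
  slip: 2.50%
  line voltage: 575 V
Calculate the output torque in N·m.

319 N·m

P_in = √3·V·I·cosφ = 1.732 × 575 × 81.4 × 0.826 = 66961 W
P_out = η·P_in = 0.875 × 66961 = 58591 W
n_s = 120×60/4 = 1800 rpm; n = 1800×(1−0.025) = 1755 rpm
ω = 2π×1755/60 = 183.8 rad/s
τ = P_out/ω = 58591/183.8 = 319 N·m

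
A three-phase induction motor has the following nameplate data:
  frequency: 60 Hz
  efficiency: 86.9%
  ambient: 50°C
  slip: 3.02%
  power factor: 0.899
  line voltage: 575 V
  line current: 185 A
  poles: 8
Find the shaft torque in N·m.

P_in = √3·V·I·cosφ = 1.732 × 575 × 185 × 0.899 = 165633 W
P_out = η·P_in = 0.869 × 165633 = 143935 W
n_s = 120×60/8 = 900 rpm; n = 900×(1−0.0302) = 873 rpm
ω = 2π×873/60 = 91.42 rad/s
τ = P_out/ω = 143935/91.42 = 1570 N·m

1570 N·m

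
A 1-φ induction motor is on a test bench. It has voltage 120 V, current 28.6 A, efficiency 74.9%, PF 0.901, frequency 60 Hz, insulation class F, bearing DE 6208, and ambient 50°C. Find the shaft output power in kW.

2.32 kW

P_in = V·I·cosφ = 120 × 28.6 × 0.901 = 3092 W
P_out = η·P_in = 0.749 × 3092 = 2316 W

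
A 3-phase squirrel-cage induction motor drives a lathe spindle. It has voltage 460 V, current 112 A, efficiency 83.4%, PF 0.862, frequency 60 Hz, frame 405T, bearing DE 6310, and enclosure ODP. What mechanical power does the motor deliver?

64.2 kW

P_in = √3·V·I·cosφ = 1.732 × 460 × 112 × 0.862 = 76919 W
P_out = η·P_in = 0.834 × 76919 = 64150 W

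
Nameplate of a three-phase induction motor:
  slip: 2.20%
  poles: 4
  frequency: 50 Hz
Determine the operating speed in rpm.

n_s = 120f/p = 120×50/4 = 1500 rpm
n = n_s(1 − s) = 1500 × (1 − 0.022) = 1467 rpm

1467 rpm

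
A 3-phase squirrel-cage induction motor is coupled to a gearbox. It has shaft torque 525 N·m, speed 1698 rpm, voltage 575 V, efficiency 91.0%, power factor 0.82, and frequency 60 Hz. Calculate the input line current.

126 A

ω = 2π×1698/60 = 177.8 rad/s; P_out = τω = 525 × 177.8 = 93345 W
P_in = P_out / η = 93345 / 0.910 = 102577 W
I_L = P_in / (√3·V_L·cosφ) = 102577 / (1.732 × 575 × 0.82) = 126 A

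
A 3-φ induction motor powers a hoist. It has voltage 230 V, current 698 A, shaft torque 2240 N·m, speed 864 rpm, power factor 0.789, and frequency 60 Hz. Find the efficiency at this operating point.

92.4 %

ω = 2π × 864/60 = 90.48 rad/s; P_out = τω = 2240 × 90.48 = 202675 W
P_in = √3·V_L·I_L·cosφ = 1.732 × 230 × 698 × 0.789 = 219386 W
η = P_out / P_in = 202675 / 219386 = 0.924 = 92.4%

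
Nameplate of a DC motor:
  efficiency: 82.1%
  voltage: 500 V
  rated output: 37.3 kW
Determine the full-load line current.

P_out = 37.3 kW = 37300 W
P_in = P_out / η = 37300 / 0.821 = 45432 W
I = P_in / V = 45432 / 500 = 90.9 A

90.9 A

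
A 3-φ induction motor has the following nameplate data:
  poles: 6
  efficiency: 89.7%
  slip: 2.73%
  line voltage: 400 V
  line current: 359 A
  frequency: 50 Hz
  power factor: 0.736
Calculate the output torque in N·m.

1610 N·m

P_in = √3·V·I·cosφ = 1.732 × 400 × 359 × 0.736 = 183054 W
P_out = η·P_in = 0.897 × 183054 = 164199 W
n_s = 120×50/6 = 1000 rpm; n = 1000×(1−0.0273) = 973 rpm
ω = 2π×973/60 = 101.9 rad/s
τ = P_out/ω = 164199/101.9 = 1610 N·m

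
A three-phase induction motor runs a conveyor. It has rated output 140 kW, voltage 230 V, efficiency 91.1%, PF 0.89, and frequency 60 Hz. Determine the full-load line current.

P_out = 140 kW = 140000 W
P_in = P_out / η = 140000 / 0.911 = 153677 W
I_L = P_in / (√3·V_L·cosφ) = 153677 / (1.732 × 230 × 0.89) = 433 A

433 A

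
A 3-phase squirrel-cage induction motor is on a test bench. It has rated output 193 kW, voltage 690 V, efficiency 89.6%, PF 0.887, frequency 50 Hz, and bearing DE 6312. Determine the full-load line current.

203 A

P_out = 193 kW = 193000 W
P_in = P_out / η = 193000 / 0.896 = 215402 W
I_L = P_in / (√3·V_L·cosφ) = 215402 / (1.732 × 690 × 0.887) = 203 A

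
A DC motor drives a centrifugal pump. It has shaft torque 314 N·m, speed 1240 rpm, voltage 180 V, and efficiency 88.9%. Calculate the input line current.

255 A

ω = 2π×1240/60 = 129.9 rad/s; P_out = τω = 314 × 129.9 = 40789 W
P_in = P_out / η = 40789 / 0.889 = 45882 W
I = P_in / V = 45882 / 180 = 255 A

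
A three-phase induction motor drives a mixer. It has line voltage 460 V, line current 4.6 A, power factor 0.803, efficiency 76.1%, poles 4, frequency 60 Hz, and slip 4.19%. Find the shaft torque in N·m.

P_in = √3·V·I·cosφ = 1.732 × 460 × 4.6 × 0.803 = 2943 W
P_out = η·P_in = 0.761 × 2943 = 2240 W
n_s = 120×60/4 = 1800 rpm; n = 1800×(1−0.0419) = 1725 rpm
ω = 2π×1725/60 = 180.6 rad/s
τ = P_out/ω = 2240/180.6 = 12.4 N·m

12.4 N·m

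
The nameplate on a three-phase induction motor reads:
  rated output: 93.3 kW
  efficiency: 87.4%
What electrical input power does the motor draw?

P_out = 93300 W
P_in = P_out/η = 93300/0.874 = 106751 W = 107 kW

107 kW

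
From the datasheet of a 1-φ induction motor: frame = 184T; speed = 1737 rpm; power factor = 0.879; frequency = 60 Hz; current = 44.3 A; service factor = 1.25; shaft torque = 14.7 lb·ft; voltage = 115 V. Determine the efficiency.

81.0 %

τ = 14.7 lb·ft × 1.356 = 19.93 N·m
ω = 2π × 1737/60 = 181.9 rad/s; P_out = τω = 19.93 × 181.9 = 3625 W
P_in = V·I·cosφ = 115 × 44.3 × 0.879 = 4478 W
η = P_out / P_in = 3625 / 4478 = 0.810 = 81.0%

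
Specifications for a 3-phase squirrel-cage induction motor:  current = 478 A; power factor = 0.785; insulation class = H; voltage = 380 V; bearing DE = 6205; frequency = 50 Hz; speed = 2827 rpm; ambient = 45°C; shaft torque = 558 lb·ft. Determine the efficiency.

τ = 558 lb·ft × 1.356 = 756.6 N·m
ω = 2π × 2827/60 = 296 rad/s; P_out = τω = 756.6 × 296 = 223954 W
P_in = √3·V_L·I_L·cosφ = 1.732 × 380 × 478 × 0.785 = 246961 W
η = P_out / P_in = 223954 / 246961 = 0.907 = 90.7%

90.7 %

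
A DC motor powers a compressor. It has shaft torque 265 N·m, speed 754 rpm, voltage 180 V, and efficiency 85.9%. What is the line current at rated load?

ω = 2π×754/60 = 78.96 rad/s; P_out = τω = 265 × 78.96 = 20924 W
P_in = P_out / η = 20924 / 0.859 = 24359 W
I = P_in / V = 24359 / 180 = 135 A

135 A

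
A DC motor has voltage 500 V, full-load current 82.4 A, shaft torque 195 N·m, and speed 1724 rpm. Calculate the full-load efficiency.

ω = 2π × 1724/60 = 180.5 rad/s; P_out = τω = 195 × 180.5 = 35198 W
P_in = V·I = 500 × 82.4 = 41200 W
η = P_out / P_in = 35198 / 41200 = 0.854 = 85.4%

85.4 %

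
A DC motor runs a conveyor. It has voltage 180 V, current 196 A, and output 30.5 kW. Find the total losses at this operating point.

P_in = V·I = 180×196 = 35280 W
P_out = 30500 W
Losses = P_in − P_out = 35280 − 30500 = 4780 W

4.78 kW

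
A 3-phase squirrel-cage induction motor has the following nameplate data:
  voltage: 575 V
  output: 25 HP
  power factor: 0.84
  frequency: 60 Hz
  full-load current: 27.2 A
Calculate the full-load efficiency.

P_out = 25 × 746 = 18650 W
P_in = √3·V_L·I_L·cosφ = 1.732 × 575 × 27.2 × 0.84 = 22754 W
η = P_out / P_in = 18650 / 22754 = 0.820 = 82.0%

82.0 %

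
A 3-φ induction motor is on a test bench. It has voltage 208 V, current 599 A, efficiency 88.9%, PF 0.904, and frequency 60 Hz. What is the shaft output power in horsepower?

232 HP

P_in = √3·V·I·cosφ = 1.732 × 208 × 599 × 0.904 = 195077 W
P_out = η·P_in = 0.889 × 195077 = 173423 W
= 173423/746 = 232 HP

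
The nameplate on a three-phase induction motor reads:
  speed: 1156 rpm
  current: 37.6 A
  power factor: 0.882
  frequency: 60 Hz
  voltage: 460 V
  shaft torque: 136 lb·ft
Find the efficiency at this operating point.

τ = 136 lb·ft × 1.356 = 184.4 N·m
ω = 2π × 1156/60 = 121.1 rad/s; P_out = τω = 184.4 × 121.1 = 22331 W
P_in = √3·V_L·I_L·cosφ = 1.732 × 460 × 37.6 × 0.882 = 26422 W
η = P_out / P_in = 22331 / 26422 = 0.845 = 84.5%

84.5 %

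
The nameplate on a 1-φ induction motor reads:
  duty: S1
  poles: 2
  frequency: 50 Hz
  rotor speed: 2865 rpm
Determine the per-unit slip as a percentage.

n_s = 120f/p = 120×50/2 = 3000 rpm
s = (n_s − n)/n_s = (3000 − 2865)/3000 = 0.0450

4.50 %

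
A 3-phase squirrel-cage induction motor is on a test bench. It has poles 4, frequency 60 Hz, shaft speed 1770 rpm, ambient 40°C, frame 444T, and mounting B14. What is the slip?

n_s = 120f/p = 120×60/4 = 1800 rpm
s = (n_s − n)/n_s = (1800 − 1770)/1800 = 0.0167

1.67 %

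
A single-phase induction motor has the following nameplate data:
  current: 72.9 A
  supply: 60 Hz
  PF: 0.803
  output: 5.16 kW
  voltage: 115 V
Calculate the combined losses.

P_in = V·I·cosφ = 115×72.9×0.803 = 6732 W
P_out = 5160 W
Losses = P_in − P_out = 6732 − 5160 = 1572 W

1570 W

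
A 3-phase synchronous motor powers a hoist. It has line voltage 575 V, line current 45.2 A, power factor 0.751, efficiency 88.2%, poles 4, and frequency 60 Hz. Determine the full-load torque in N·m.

158 N·m

P_in = √3·V·I·cosφ = 1.732 × 575 × 45.2 × 0.751 = 33806 W
P_out = η·P_in = 0.882 × 33806 = 29817 W
n = n_s = 120×60/4 = 1800 rpm (synchronous)
ω = 2π×1800/60 = 188.5 rad/s
τ = P_out/ω = 29817/188.5 = 158 N·m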